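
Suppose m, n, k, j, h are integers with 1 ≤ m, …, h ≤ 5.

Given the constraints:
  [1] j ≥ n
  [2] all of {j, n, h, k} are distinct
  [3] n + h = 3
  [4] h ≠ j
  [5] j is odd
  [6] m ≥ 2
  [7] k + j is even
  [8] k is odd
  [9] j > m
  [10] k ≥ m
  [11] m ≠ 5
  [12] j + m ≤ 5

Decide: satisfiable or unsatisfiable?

The assignment m = 2, n = 2, k = 5, j = 3, h = 1 works:
  constraint 2 holds since values 3, 2, 1, 5 are distinct.
  constraint 3 holds since n + h = 3.
  constraint 12 holds since j + m = 5.
The rest check out directly.

Satisfiable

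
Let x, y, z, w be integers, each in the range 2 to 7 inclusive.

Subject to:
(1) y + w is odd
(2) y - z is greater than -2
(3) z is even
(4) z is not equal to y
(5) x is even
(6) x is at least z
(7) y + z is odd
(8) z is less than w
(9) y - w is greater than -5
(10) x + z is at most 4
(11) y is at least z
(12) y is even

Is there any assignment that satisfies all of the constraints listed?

Constraint 12 makes y even and constraint 3 makes z even, so y + z must be even. Constraint 7 says y + z is odd — contradiction.

Unsatisfiable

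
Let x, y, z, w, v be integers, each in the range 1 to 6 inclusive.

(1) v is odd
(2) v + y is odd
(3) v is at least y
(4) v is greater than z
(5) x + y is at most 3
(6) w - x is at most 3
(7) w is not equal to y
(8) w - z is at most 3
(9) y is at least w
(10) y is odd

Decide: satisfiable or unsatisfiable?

Constraint 1 makes v odd and constraint 10 makes y odd, so v + y must be even. Constraint 2 says v + y is odd — contradiction.

Unsatisfiable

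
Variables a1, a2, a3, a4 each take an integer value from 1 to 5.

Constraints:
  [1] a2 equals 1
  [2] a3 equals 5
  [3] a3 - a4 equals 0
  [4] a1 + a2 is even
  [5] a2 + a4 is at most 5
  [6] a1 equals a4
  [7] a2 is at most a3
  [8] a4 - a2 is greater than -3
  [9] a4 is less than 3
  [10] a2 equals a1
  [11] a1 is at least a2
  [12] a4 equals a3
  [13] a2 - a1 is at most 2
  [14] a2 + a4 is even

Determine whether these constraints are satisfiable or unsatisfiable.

Constraint 1 fixes a2 = 1 and constraint 2 fixes a3 = 5. Constraints 6, 10, and 12 give a2 = a1 = a4 = a3, so a2 = a3. But 1 ≠ 5 — contradiction.

Unsatisfiable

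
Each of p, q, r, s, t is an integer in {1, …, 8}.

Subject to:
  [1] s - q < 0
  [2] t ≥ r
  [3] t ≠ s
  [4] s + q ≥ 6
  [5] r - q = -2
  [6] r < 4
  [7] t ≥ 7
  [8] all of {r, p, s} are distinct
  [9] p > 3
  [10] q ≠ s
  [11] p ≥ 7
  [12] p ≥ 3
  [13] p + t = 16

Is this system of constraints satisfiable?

Try p = 8, q = 5, r = 3, s = 2, t = 8.
Check constraint 1: s - q = -3; constraint 4: s + q = 7; constraint 5: r - q = -2. The remaining constraints are straightforward to verify.

Satisfiable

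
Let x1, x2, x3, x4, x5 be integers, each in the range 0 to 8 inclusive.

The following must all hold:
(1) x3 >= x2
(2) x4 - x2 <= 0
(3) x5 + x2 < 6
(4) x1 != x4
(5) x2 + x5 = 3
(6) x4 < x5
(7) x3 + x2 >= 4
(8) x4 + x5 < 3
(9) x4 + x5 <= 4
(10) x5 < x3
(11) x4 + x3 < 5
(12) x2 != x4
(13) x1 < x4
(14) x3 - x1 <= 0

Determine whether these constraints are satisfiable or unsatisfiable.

Unsatisfiable

Constraints 6, 10, 13, and 14 give x1 < x4, x4 < x5, x5 < x3, x3 ≤ x1. Chaining: x1 < x4 < x5 < x3 ≤ x1, which forces x1 < x1 — impossible.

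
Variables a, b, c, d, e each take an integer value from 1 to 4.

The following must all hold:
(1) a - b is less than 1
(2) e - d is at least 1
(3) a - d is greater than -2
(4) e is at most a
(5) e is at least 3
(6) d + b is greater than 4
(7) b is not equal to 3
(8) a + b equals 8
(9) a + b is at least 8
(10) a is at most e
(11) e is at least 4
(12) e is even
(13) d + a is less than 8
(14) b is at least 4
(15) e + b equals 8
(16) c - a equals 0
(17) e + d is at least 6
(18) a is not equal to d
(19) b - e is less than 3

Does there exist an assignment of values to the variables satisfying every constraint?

Take a = 4, b = 4, c = 4, d = 3, e = 4. Then constraint 1: a - b = 0; constraint 2: e - d = 1, and every other listed constraint is also met.

Satisfiable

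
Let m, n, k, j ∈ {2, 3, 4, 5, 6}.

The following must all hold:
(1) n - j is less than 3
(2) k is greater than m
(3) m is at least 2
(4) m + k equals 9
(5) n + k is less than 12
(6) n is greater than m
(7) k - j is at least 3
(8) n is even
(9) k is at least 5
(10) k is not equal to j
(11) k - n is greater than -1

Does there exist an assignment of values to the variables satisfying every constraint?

Satisfiable

One satisfying assignment is m = 3, n = 4, k = 6, j = 3.
For the less obvious constraints — constraint 1: n - j = 1; constraint 4: m + k = 9 — and the others hold by inspection.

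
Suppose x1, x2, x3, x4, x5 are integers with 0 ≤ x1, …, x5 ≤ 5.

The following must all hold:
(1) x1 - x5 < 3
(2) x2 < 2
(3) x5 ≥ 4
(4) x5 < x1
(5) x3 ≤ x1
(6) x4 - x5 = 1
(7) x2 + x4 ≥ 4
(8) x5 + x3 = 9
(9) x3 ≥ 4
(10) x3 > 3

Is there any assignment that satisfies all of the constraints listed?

Try x1 = 5, x2 = 0, x3 = 5, x4 = 5, x5 = 4.
Check constraint 1: x1 - x5 = 1; constraint 6: x4 - x5 = 1; constraint 7: x2 + x4 = 5. The remaining constraints are straightforward to verify.

Satisfiable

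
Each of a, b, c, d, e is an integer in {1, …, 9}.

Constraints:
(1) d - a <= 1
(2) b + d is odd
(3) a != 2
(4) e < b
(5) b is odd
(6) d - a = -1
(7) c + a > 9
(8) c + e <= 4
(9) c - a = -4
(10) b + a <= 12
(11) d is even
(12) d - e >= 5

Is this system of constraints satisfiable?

Satisfiable

Setting (a, b, c, d, e) = (7, 5, 3, 6, 1) satisfies everything: constraint 1: d - a = -1; constraint 6: d - a = -1; constraint 7: c + a = 10, and the others follow.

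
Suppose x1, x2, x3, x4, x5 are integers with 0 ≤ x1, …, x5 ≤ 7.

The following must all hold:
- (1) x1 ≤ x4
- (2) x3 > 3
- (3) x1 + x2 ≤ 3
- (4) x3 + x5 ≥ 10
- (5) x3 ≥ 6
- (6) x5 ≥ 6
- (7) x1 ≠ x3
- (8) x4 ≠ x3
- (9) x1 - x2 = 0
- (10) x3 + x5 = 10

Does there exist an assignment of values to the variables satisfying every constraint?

Unsatisfiable

From constraint 5: x3 ≥ 6. From constraint 6: x5 ≥ 6. Hence x3 + x5 ≥ 12. But constraint 10 requires x3 + x5 = 10, and 10 < 12. Contradiction.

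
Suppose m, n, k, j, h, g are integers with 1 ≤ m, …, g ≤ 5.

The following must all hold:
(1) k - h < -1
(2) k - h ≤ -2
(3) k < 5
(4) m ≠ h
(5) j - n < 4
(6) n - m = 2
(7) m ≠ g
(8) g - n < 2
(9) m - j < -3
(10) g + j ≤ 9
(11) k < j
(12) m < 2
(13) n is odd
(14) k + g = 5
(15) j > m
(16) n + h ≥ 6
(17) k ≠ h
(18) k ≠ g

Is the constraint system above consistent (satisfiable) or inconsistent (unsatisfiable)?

Satisfiable

Try m = 1, n = 3, k = 3, j = 5, h = 5, g = 2.
Check constraint 1: k - h = -2; constraint 2: k - h = -2. The remaining constraints are straightforward to verify.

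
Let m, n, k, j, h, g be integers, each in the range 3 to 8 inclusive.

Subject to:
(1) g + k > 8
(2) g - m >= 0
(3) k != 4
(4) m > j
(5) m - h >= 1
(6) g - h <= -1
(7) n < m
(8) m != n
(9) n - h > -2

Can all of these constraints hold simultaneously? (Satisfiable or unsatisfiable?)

Unsatisfiable

Constraints 2, 5, and 6 give g − m ≥ 0, m − h ≥ 1, h − g ≥ 1.
Adding all 3 inequalities: the left sides telescope to 0, and the right sides sum to 0 + 1 + 1 = 2. So 0 ≥ 2, which is false.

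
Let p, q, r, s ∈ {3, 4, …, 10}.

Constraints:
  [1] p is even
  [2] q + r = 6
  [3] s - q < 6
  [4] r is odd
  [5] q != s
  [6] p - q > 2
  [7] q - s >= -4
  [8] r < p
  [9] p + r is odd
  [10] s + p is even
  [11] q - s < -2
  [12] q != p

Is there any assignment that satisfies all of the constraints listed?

Satisfiable

Take p = 8, q = 3, r = 3, s = 6. Then constraint 2: q + r = 6; constraint 3: s - q = 3, and every other listed constraint is also met.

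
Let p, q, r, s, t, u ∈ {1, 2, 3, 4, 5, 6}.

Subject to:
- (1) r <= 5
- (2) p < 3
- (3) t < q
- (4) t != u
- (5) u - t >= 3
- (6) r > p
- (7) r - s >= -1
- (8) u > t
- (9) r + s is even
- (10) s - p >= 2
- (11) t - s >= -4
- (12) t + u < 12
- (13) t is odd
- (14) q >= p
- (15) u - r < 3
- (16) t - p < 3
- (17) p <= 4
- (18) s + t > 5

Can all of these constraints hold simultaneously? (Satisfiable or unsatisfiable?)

Satisfiable

One satisfying assignment is p = 1, q = 4, r = 4, s = 4, t = 3, u = 6.
For the less obvious constraints — constraint 5: u - t = 3; constraint 7: r - s = 0; constraint 10: s - p = 3 — and the others hold by inspection.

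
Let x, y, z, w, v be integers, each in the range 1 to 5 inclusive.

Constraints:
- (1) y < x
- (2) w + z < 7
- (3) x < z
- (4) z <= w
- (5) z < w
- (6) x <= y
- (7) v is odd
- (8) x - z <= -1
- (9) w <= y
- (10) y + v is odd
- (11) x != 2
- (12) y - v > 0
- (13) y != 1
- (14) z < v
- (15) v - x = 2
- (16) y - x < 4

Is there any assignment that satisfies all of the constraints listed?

Unsatisfiable

Constraints 1, 3, 12, and 14 give y < x, x < z, z < v, v < y. Chaining: y < x < z < v < y, which forces y < y — impossible.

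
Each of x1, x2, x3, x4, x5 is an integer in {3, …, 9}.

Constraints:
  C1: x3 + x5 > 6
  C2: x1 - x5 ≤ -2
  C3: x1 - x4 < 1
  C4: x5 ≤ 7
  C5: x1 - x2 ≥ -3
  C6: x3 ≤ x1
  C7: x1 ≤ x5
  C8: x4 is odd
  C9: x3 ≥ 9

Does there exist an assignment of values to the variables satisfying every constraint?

Unsatisfiable

From constraints 6 and 9: x1 ≥ x3 and x3 ≥ 9, so x1 ≥ 9. From constraints 4 and 7: x1 ≤ x5 and x5 ≤ 7, so x1 ≤ 7. But 7 < 9, so no value of x1 works.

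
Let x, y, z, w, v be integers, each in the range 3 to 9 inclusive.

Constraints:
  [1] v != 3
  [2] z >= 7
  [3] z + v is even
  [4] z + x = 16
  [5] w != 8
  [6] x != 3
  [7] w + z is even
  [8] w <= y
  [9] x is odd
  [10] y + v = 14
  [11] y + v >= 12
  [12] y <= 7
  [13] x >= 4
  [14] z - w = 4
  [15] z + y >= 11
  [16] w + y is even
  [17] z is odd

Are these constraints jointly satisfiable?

Setting (x, y, z, w, v) = (7, 5, 9, 5, 9) satisfies everything: constraint 4: z + x = 16; constraint 10: y + v = 14; constraint 11: y + v = 14, and the others follow.

Satisfiable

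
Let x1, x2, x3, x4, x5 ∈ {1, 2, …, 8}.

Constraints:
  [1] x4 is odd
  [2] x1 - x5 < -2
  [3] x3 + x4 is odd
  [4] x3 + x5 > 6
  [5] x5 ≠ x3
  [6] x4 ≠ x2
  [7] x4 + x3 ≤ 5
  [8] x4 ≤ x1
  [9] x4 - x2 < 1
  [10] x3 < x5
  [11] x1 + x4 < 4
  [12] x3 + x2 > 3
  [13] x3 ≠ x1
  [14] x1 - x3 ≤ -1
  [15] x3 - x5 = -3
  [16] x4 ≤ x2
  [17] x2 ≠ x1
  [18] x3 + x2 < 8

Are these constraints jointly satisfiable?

Satisfiable

Take x1 = 1, x2 = 3, x3 = 2, x4 = 1, x5 = 5. Then constraint 2: x1 - x5 = -4; constraint 4: x3 + x5 = 7, and every other listed constraint is also met.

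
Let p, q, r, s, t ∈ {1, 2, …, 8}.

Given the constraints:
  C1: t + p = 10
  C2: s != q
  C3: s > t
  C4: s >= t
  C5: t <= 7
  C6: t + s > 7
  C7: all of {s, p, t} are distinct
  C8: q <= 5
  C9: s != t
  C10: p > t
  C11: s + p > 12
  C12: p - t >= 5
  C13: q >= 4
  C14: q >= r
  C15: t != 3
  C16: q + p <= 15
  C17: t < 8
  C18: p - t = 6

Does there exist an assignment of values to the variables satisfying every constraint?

The assignment p = 8, q = 5, r = 5, s = 6, t = 2 works:
  constraint 1 holds since t + p = 10.
  constraint 6 holds since t + s = 8.
The rest check out directly.

Satisfiable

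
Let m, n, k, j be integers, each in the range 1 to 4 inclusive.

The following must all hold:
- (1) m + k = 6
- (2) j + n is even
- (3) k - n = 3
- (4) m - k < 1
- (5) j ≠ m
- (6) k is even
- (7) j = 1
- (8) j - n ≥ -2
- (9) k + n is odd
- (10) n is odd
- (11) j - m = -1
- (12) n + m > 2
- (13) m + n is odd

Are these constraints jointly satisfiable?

One satisfying assignment is m = 2, n = 1, k = 4, j = 1.
For the less obvious constraints — constraint 1: m + k = 6; constraint 3: k - n = 3; constraint 4: m - k = -2 — and the others hold by inspection.

Satisfiable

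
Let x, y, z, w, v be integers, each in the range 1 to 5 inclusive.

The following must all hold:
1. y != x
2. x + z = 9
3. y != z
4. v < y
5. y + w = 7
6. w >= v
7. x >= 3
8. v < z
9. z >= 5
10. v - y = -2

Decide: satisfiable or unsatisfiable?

The assignment x = 4, y = 3, z = 5, w = 4, v = 1 works:
  constraint 2 holds since x + z = 9.
  constraint 5 holds since y + w = 7.
The rest check out directly.

Satisfiable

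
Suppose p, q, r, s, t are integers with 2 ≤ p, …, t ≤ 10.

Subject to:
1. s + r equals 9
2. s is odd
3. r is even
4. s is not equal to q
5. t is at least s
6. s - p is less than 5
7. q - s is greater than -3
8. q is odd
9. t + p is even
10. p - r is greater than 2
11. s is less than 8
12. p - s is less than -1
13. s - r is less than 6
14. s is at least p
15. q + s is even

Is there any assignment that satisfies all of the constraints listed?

Satisfiable

Try p = 5, q = 5, r = 2, s = 7, t = 7.
Check constraint 1: s + r = 9; constraint 6: s - p = 2. The remaining constraints are straightforward to verify.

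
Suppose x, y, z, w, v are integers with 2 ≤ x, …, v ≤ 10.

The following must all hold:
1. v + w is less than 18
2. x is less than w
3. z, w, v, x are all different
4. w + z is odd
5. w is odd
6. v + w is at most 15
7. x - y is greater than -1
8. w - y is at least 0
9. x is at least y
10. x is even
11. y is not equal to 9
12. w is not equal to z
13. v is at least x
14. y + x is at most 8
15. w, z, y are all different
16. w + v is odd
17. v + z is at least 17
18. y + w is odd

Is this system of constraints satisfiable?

Take x = 4, y = 4, z = 8, w = 5, v = 10. Then constraint 1: v + w = 15; constraint 6: v + w = 15, and every other listed constraint is also met.

Satisfiable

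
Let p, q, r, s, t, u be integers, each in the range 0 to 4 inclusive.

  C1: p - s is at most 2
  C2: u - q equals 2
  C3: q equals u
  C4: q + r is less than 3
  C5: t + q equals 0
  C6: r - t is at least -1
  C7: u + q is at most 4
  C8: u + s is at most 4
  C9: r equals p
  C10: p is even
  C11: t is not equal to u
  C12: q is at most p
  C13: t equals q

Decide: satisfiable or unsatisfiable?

From constraints 3 and 13, t = q = u, so t = u. But constraint 11 says t ≠ u. Contradiction.

Unsatisfiable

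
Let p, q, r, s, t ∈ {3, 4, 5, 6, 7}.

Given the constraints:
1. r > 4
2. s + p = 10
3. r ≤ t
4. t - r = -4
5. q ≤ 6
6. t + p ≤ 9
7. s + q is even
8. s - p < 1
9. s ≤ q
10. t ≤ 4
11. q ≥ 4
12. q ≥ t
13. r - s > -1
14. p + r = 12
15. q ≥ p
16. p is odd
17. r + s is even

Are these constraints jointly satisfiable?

From constraints 5 and 15: p ≤ q ≤ 6. From constraints 3 and 10: r ≤ t ≤ 4. Hence p + r ≤ 10. But constraint 14 requires p + r = 12, and 12 > 10. Contradiction.

Unsatisfiable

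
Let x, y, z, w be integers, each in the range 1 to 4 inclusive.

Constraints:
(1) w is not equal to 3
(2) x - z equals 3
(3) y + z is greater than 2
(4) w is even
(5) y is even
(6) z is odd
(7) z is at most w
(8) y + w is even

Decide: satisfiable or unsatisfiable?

One satisfying assignment is x = 4, y = 4, z = 1, w = 4.
For the less obvious constraints — constraint 2: x - z = 3; constraint 3: y + z = 5; constraint 4: w = 4 is even — and the others hold by inspection.

Satisfiable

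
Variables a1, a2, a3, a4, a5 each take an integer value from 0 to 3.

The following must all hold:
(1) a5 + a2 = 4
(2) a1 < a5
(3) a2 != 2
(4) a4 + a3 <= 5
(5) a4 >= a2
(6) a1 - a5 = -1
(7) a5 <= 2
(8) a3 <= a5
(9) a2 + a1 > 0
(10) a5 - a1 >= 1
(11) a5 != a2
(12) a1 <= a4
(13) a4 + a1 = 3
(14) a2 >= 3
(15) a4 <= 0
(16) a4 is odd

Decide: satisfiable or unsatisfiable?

From constraint 14: a2 ≥ 3. From constraints 5 and 15: a2 ≤ a4 and a4 ≤ 0, so a2 ≤ 0. But 0 < 3, so no value of a2 works.

Unsatisfiable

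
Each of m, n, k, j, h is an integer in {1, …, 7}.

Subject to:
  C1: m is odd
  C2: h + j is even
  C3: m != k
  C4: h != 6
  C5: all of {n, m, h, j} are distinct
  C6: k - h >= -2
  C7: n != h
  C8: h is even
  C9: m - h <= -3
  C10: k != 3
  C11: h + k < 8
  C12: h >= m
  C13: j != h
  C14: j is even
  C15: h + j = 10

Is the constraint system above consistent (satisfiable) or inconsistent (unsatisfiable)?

One satisfying assignment is m = 1, n = 2, k = 2, j = 6, h = 4.
For the less obvious constraints — constraint 6: k - h = -2; constraint 9: m - h = -3 — and the others hold by inspection.

Satisfiable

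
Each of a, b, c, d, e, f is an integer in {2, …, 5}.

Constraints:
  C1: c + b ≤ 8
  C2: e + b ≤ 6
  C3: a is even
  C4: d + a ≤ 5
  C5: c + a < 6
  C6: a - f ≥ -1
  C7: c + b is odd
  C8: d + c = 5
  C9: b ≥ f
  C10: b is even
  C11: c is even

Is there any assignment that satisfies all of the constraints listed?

Unsatisfiable

Constraint 11 makes c even and constraint 10 makes b even, so c + b must be even. Constraint 7 says c + b is odd — contradiction.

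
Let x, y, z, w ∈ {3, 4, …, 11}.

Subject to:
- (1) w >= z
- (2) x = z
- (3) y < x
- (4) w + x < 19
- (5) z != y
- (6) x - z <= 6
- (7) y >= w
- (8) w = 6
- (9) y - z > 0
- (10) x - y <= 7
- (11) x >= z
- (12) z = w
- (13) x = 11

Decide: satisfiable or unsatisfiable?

Unsatisfiable

Constraint 13 fixes x = 11 and constraint 8 fixes w = 6. Constraints 2 and 12 give x = z = w, so x = w. But 11 ≠ 6 — contradiction.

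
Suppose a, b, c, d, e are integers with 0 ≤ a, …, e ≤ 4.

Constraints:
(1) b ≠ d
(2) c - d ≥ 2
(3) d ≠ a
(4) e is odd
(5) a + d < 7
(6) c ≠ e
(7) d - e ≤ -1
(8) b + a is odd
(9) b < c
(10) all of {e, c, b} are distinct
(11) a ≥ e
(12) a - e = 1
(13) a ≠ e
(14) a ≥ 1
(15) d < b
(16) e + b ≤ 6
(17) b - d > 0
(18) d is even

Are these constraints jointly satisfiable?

Satisfiable

Try a = 4, b = 1, c = 4, d = 0, e = 3.
Check constraint 2: c - d = 4; constraint 5: a + d = 4. The remaining constraints are straightforward to verify.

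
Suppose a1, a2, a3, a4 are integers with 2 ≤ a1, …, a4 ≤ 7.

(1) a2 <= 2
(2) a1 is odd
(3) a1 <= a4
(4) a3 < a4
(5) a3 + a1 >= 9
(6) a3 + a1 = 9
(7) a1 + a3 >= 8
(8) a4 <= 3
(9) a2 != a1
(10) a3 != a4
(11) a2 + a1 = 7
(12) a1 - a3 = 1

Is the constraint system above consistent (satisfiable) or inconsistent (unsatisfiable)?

From constraint 1: a2 ≤ 2. From constraints 3 and 8: a1 ≤ a4 ≤ 3. Hence a2 + a1 ≤ 5. But constraint 11 requires a2 + a1 = 7, and 7 > 5. Contradiction.

Unsatisfiable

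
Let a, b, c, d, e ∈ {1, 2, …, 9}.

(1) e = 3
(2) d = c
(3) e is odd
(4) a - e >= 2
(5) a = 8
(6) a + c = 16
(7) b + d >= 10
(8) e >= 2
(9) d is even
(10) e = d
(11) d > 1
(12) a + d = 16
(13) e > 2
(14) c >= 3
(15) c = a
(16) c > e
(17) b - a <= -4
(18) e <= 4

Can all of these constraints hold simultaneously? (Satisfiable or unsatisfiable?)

Unsatisfiable

Constraint 1 fixes e = 3 and constraint 5 fixes a = 8. Constraints 2, 10, and 15 give e = d = c = a, so e = a. But 3 ≠ 8 — contradiction.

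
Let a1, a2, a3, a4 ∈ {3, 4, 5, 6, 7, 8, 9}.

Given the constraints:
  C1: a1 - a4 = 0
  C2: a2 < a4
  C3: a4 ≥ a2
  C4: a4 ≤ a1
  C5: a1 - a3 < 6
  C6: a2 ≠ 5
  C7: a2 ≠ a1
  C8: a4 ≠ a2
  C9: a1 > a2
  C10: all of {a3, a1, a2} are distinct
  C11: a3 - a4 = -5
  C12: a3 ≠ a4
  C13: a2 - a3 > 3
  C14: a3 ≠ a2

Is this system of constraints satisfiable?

Satisfiable

One satisfying assignment is a1 = 8, a2 = 7, a3 = 3, a4 = 8.
For the less obvious constraints — constraint 1: a1 - a4 = 0; constraint 5: a1 - a3 = 5; constraint 11: a3 - a4 = -5 — and the others hold by inspection.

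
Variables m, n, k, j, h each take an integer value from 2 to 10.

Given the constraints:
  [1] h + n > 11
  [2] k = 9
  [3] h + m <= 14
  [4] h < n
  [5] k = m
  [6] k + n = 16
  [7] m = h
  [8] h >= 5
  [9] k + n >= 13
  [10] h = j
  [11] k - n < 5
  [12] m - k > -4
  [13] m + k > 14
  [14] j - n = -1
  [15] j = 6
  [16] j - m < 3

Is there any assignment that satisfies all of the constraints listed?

Constraint 2 fixes k = 9 and constraint 15 fixes j = 6. Constraints 5, 7, and 10 give k = m = h = j, so k = j. But 9 ≠ 6 — contradiction.

Unsatisfiable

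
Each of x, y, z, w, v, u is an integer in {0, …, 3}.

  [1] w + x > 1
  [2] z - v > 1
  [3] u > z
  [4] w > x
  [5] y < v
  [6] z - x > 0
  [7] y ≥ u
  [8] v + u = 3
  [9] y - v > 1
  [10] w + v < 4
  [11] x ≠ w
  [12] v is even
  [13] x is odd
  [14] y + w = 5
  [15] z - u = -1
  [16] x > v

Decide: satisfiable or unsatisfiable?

Constraints 3, 5, 6, 7, and 16 give y < v, v < x, x < z, z < u, u ≤ y. Chaining: y < v < x < z < u ≤ y, which forces y < y — impossible.

Unsatisfiable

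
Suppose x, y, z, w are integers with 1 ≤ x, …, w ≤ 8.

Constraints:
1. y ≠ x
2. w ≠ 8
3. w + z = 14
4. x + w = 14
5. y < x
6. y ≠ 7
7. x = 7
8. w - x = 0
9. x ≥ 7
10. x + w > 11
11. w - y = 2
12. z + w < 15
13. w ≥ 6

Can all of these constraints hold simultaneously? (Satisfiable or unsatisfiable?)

One satisfying assignment is x = 7, y = 5, z = 7, w = 7.
For the less obvious constraints — constraint 3: w + z = 14; constraint 4: x + w = 14 — and the others hold by inspection.

Satisfiable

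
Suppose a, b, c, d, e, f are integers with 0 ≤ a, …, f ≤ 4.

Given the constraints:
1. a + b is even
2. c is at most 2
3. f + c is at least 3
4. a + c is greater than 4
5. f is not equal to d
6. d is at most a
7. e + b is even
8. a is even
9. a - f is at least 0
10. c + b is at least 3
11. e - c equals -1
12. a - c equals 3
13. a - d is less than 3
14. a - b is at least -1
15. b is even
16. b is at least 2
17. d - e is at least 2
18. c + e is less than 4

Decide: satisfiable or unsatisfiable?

Try a = 4, b = 4, c = 1, d = 2, e = 0, f = 4.
Check constraint 3: f + c = 5; constraint 4: a + c = 5; constraint 9: a - f = 0. The remaining constraints are straightforward to verify.

Satisfiable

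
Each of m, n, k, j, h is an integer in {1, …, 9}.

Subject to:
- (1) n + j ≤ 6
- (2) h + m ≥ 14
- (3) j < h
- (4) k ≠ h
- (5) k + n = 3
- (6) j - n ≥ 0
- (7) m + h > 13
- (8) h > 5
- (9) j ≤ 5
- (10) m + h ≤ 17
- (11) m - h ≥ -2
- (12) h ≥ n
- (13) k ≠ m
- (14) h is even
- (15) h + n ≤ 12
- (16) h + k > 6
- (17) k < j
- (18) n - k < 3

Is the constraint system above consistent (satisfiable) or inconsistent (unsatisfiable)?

Try m = 6, n = 2, k = 1, j = 3, h = 8.
Check constraint 1: n + j = 5; constraint 2: h + m = 14; constraint 5: k + n = 3. The remaining constraints are straightforward to verify.

Satisfiable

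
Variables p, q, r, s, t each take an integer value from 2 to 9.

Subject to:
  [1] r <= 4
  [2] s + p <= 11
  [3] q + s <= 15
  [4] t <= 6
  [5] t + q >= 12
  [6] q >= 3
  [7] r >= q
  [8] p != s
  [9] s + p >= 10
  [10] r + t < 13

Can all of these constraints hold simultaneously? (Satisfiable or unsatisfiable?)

From constraint 4: t ≤ 6. From constraints 1 and 7: q ≤ r ≤ 4. Hence t + q ≤ 10. But constraint 5 requires t + q ≥ 12, and 12 > 10. Contradiction.

Unsatisfiable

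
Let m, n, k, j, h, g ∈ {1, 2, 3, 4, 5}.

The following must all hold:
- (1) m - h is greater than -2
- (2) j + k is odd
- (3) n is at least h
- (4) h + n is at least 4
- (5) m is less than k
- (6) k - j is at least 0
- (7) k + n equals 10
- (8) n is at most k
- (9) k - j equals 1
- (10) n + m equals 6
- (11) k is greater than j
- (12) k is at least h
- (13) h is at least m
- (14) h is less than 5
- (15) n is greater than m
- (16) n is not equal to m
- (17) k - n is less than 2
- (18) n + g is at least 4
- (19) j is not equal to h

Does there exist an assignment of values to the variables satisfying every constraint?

Satisfiable

Setting (m, n, k, j, h, g) = (1, 5, 5, 4, 2, 1) satisfies everything: constraint 1: m - h = -1; constraint 4: h + n = 7; constraint 6: k - j = 1, and the others follow.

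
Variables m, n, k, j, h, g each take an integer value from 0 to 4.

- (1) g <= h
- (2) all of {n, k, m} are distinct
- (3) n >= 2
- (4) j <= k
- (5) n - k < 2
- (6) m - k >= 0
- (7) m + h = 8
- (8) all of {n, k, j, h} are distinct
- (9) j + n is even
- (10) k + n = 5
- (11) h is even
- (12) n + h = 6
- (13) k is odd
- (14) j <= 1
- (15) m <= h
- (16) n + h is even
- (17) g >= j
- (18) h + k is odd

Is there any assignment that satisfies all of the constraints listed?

Take m = 4, n = 2, k = 3, j = 0, h = 4, g = 4. Then constraint 5: n - k = -1; constraint 6: m - k = 1, and every other listed constraint is also met.

Satisfiable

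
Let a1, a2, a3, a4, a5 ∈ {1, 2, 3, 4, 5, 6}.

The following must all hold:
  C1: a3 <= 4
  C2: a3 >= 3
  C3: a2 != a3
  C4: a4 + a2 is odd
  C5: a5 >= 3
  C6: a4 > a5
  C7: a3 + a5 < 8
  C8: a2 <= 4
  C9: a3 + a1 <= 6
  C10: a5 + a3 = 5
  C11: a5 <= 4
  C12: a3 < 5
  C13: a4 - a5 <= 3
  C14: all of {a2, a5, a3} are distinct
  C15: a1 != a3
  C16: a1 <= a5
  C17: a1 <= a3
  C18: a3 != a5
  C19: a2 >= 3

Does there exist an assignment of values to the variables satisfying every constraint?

Constraints 1, 2, 5, 8, 11, and 19 confine each of a2, a5, a3 to the 2 values {3, 4}.
Constraint 14 requires all 3 of them to be distinct, but only 2 values are available — impossible by the pigeonhole principle.

Unsatisfiable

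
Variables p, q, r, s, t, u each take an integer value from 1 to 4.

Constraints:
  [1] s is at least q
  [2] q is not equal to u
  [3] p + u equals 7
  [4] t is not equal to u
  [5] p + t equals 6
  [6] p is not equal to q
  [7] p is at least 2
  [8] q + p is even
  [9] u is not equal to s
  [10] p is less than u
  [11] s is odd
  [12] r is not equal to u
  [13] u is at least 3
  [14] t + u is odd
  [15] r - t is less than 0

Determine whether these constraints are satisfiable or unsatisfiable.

Satisfiable

Take p = 3, q = 1, r = 1, s = 3, t = 3, u = 4. Then constraint 3: p + u = 7; constraint 5: p + t = 6; constraint 15: r - t = -2, and every other listed constraint is also met.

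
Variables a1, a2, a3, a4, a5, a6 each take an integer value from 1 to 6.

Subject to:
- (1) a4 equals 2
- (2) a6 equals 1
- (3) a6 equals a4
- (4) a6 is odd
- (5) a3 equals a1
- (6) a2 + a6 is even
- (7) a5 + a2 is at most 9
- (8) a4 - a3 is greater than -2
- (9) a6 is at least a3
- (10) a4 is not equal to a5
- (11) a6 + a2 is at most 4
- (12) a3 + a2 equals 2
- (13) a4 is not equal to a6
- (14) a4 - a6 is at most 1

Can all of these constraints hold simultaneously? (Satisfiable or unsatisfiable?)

Constraint 2 fixes a6 = 1 and constraint 1 fixes a4 = 2, but constraint 3 requires a6 = a4. Since 1 ≠ 2, contradiction.

Unsatisfiable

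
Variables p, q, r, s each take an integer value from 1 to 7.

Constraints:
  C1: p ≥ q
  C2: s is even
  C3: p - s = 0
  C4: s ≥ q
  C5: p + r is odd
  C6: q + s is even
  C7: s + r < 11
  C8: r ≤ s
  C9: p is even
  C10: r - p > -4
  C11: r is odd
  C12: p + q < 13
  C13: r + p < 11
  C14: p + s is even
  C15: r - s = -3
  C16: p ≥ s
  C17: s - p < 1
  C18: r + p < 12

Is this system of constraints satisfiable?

Satisfiable

The assignment p = 6, q = 4, r = 3, s = 6 works:
  constraint 3 holds since p - s = 0.
  constraint 7 holds since s + r = 9.
  constraint 10 holds since r - p = -3.
The rest check out directly.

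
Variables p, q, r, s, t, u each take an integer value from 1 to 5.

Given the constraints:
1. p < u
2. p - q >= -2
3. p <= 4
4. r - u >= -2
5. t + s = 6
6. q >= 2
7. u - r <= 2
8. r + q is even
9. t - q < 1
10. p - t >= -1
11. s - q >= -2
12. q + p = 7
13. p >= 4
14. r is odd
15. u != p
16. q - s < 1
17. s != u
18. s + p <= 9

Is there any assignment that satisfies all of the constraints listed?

Satisfiable

One satisfying assignment is p = 4, q = 3, r = 5, s = 3, t = 3, u = 5.
For the less obvious constraints — constraint 2: p - q = 1; constraint 4: r - u = 0; constraint 5: t + s = 6 — and the others hold by inspection.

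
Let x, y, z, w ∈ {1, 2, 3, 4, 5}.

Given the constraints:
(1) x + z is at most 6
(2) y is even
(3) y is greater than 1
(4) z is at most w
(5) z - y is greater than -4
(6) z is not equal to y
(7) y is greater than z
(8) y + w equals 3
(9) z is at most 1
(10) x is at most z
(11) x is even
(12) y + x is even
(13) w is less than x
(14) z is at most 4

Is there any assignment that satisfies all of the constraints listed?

Constraints 4, 10, and 13 give z ≤ w, w < x, x ≤ z. Chaining: z ≤ w < x ≤ z, which forces z < z — impossible.

Unsatisfiable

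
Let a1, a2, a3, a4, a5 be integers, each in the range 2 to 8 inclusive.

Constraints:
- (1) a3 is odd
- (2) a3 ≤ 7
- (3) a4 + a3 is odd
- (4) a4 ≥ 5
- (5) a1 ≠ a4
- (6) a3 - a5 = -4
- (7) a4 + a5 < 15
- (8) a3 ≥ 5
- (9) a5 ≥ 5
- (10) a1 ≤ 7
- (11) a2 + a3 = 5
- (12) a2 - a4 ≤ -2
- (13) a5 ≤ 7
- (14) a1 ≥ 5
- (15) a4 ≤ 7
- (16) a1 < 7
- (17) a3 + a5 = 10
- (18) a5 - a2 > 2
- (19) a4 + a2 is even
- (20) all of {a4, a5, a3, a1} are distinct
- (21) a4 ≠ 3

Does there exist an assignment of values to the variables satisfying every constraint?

Unsatisfiable

Constraints 2, 4, 8, 9, 10, 13, 14, and 15 confine each of a4, a5, a3, a1 to the 3 values {5, …, 7}.
Constraint 20 requires all 4 of them to be distinct, but only 3 values are available — impossible by the pigeonhole principle.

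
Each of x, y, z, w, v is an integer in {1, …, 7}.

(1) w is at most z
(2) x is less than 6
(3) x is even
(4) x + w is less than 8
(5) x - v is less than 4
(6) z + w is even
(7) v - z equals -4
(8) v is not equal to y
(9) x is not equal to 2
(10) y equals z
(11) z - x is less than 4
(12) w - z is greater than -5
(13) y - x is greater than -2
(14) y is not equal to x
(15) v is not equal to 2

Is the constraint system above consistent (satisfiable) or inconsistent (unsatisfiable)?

One satisfying assignment is x = 4, y = 5, z = 5, w = 1, v = 1.
For the less obvious constraints — constraint 4: x + w = 5; constraint 5: x - v = 3 — and the others hold by inspection.

Satisfiable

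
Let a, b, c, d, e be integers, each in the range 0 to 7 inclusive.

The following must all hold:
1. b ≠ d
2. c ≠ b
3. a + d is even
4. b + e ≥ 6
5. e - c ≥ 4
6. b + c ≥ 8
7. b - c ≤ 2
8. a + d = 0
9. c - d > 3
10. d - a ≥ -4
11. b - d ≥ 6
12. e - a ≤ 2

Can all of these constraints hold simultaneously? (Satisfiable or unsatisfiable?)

Constraints 5, 7, 10, 11, and 12 give c − b ≥ -2, b − d ≥ 6, d − a ≥ -4, a − e ≥ -2, e − c ≥ 4.
Adding all 5 inequalities: the left sides telescope to 0, and the right sides sum to (-2) + 6 + (-4) + (-2) + 4 = 2. So 0 ≥ 2, which is false.

Unsatisfiable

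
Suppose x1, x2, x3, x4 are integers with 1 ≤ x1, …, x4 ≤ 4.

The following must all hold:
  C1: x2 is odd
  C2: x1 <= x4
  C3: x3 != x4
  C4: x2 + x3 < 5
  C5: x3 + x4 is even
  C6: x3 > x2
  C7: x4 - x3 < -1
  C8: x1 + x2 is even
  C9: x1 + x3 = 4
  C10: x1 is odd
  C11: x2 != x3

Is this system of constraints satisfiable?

Try x1 = 1, x2 = 1, x3 = 3, x4 = 1.
Check constraint 4: x2 + x3 = 4; constraint 7: x4 - x3 = -2. The remaining constraints are straightforward to verify.

Satisfiable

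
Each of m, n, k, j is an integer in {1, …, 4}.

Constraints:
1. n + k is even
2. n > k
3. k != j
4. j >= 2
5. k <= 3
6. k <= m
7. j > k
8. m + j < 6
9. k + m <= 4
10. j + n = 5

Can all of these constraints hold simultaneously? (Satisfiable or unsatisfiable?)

Satisfiable

Take m = 1, n = 3, k = 1, j = 2. Then constraint 8: m + j = 3; constraint 9: k + m = 2, and every other listed constraint is also met.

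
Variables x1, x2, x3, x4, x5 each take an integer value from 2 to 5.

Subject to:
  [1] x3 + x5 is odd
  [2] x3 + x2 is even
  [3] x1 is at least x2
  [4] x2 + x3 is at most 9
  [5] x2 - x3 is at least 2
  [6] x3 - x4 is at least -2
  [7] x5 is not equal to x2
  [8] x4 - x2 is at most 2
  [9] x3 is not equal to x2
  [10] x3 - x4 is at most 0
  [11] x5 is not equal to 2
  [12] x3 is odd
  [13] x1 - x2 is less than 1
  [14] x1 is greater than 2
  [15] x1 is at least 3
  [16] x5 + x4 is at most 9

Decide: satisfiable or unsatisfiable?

Take x1 = 5, x2 = 5, x3 = 3, x4 = 5, x5 = 4. Then constraint 4: x2 + x3 = 8; constraint 5: x2 - x3 = 2, and every other listed constraint is also met.

Satisfiable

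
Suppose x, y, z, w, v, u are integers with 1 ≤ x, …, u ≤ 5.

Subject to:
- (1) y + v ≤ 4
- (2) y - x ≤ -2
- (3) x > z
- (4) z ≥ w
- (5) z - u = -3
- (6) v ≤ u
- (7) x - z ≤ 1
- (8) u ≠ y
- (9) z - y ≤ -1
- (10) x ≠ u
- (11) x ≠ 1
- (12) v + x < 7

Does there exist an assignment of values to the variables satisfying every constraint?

Constraints 2, 7, and 9 give x − y ≥ 2, y − z ≥ 1, z − x ≥ -1.
Adding all 3 inequalities: the left sides telescope to 0, and the right sides sum to 2 + 1 + (-1) = 2. So 0 ≥ 2, which is false.

Unsatisfiable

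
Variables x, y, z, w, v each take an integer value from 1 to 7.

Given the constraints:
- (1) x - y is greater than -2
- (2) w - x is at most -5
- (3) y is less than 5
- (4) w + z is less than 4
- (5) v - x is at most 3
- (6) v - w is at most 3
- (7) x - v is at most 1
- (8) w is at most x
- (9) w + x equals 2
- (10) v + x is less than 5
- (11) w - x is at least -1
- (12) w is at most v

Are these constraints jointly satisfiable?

Unsatisfiable

Constraints 2, 6, and 7 give v − x ≥ -1, x − w ≥ 5, w − v ≥ -3.
Adding all 3 inequalities: the left sides telescope to 0, and the right sides sum to (-1) + 5 + (-3) = 1. So 0 ≥ 1, which is false.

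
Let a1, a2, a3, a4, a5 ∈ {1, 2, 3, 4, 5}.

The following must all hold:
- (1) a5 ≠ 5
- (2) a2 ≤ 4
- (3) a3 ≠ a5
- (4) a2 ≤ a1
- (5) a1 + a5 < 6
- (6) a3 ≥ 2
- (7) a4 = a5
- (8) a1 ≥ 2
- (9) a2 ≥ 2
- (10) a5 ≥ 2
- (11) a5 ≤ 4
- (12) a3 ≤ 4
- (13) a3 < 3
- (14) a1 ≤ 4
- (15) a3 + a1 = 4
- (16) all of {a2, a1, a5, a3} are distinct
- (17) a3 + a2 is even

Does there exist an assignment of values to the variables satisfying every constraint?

Unsatisfiable

Constraints 2, 6, 8, 9, 10, 11, 12, and 14 confine each of a2, a1, a5, a3 to the 3 values {2, …, 4}.
Constraint 16 requires all 4 of them to be distinct, but only 3 values are available — impossible by the pigeonhole principle.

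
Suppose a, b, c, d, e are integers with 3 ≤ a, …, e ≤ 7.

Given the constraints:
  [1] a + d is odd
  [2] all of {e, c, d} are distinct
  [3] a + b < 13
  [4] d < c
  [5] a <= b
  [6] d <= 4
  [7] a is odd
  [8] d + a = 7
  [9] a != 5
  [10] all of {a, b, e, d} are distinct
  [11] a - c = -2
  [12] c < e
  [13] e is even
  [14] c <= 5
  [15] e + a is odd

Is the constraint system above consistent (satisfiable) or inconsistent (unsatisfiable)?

Try a = 3, b = 7, c = 5, d = 4, e = 6.
Check constraint 3: a + b = 10; constraint 8: d + a = 7. The remaining constraints are straightforward to verify.

Satisfiable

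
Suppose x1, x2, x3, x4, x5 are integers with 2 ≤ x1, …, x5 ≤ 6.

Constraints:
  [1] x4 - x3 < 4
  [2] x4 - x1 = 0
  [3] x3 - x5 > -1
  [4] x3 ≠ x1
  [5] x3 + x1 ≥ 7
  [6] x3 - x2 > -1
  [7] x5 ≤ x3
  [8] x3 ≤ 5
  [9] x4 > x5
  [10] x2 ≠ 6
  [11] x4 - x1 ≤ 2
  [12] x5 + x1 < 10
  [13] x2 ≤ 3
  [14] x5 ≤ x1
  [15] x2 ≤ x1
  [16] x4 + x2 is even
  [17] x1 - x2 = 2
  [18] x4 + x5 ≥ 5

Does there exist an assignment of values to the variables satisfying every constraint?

Take x1 = 5, x2 = 3, x3 = 4, x4 = 5, x5 = 3. Then constraint 1: x4 - x3 = 1; constraint 2: x4 - x1 = 0; constraint 3: x3 - x5 = 1, and every other listed constraint is also met.

Satisfiable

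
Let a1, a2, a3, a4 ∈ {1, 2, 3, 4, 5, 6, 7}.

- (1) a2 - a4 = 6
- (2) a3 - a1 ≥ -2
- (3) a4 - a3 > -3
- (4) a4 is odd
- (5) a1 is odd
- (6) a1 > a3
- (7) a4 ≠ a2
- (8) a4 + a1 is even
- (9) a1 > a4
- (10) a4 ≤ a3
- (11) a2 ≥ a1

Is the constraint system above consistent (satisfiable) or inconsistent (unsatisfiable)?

Satisfiable

One satisfying assignment is a1 = 5, a2 = 7, a3 = 3, a4 = 1.
For the less obvious constraints — constraint 1: a2 - a4 = 6; constraint 2: a3 - a1 = -2 — and the others hold by inspection.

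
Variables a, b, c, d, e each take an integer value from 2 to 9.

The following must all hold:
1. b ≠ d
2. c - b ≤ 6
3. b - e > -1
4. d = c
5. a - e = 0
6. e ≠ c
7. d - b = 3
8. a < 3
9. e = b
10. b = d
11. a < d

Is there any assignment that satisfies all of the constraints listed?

Unsatisfiable

From constraints 4, 9, and 10, e = b = d = c, so e = c. But constraint 6 says e ≠ c. Contradiction.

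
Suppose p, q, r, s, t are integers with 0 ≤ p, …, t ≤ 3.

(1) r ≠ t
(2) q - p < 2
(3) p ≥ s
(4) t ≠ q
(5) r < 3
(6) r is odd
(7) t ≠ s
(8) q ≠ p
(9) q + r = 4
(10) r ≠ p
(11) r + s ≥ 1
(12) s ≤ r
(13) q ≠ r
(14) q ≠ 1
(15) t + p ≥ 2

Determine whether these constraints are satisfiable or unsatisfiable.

Satisfiable

Take p = 2, q = 3, r = 1, s = 1, t = 2. Then constraint 2: q - p = 1; constraint 9: q + r = 4, and every other listed constraint is also met.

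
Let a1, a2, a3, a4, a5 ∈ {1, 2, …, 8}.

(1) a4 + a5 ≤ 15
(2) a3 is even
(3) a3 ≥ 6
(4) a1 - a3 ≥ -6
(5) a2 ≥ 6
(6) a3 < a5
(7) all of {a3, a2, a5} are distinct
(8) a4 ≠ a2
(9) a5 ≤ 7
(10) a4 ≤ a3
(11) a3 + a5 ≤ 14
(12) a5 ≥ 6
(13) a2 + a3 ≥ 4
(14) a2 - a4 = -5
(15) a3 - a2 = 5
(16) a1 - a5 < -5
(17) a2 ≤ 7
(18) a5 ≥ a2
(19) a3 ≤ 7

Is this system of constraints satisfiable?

Constraints 3, 5, 9, 12, 17, and 19 confine each of a3, a2, a5 to the 2 values {6, 7}.
Constraint 7 requires all 3 of them to be distinct, but only 2 values are available — impossible by the pigeonhole principle.

Unsatisfiable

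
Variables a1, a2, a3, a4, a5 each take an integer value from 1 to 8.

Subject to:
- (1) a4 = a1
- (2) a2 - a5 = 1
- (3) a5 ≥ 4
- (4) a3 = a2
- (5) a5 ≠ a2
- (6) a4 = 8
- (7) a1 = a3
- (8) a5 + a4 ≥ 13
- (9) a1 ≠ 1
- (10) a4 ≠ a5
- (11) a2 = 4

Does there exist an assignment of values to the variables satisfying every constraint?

Unsatisfiable

Constraint 6 fixes a4 = 8 and constraint 11 fixes a2 = 4. Constraints 1, 4, and 7 give a4 = a1 = a3 = a2, so a4 = a2. But 8 ≠ 4 — contradiction.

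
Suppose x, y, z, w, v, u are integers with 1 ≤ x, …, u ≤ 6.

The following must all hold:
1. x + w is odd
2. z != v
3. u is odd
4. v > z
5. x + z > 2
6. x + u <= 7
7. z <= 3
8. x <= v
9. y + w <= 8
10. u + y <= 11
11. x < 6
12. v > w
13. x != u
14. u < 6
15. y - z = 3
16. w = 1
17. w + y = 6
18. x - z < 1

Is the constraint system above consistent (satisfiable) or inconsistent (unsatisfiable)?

Satisfiable

Take x = 2, y = 5, z = 2, w = 1, v = 6, u = 5. Then constraint 5: x + z = 4; constraint 6: x + u = 7; constraint 9: y + w = 6, and every other listed constraint is also met.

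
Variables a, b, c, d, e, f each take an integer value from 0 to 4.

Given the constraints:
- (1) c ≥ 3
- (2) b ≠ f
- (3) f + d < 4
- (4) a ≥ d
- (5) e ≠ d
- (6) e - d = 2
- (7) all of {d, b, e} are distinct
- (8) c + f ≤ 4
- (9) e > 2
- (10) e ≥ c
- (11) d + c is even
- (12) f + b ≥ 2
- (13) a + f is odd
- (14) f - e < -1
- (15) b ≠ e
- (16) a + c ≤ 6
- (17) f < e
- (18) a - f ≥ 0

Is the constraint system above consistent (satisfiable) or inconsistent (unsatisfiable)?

Try a = 1, b = 4, c = 3, d = 1, e = 3, f = 0.
Check constraint 3: f + d = 1; constraint 6: e - d = 2; constraint 8: c + f = 3. The remaining constraints are straightforward to verify.

Satisfiable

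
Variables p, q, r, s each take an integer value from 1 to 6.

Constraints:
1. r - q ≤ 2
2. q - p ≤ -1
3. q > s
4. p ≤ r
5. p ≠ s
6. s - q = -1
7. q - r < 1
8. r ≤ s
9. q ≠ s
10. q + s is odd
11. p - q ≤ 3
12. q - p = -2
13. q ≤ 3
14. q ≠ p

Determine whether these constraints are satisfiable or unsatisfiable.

Constraints 2, 3, 4, and 8 give s < q, q < p, p ≤ r, r ≤ s. Chaining: s < q < p ≤ r ≤ s, which forces s < s — impossible.

Unsatisfiable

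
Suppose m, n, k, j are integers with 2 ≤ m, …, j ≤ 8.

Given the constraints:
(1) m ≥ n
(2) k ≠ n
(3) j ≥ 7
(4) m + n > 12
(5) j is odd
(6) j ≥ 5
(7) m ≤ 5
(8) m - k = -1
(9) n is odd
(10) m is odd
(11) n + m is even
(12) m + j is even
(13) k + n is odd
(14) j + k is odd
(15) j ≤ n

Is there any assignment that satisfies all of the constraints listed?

From constraints 3 and 15: n ≥ j and j ≥ 7, so n ≥ 7. From constraints 1 and 7: n ≤ m and m ≤ 5, so n ≤ 5. But 5 < 7, so no value of n works.

Unsatisfiable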